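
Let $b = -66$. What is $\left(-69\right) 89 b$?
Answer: $405306$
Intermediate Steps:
$\left(-69\right) 89 b = \left(-69\right) 89 \left(-66\right) = \left(-6141\right) \left(-66\right) = 405306$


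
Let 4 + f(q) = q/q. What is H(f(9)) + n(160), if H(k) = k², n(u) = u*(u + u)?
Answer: 51209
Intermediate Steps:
f(q) = -3 (f(q) = -4 + q/q = -4 + 1 = -3)
n(u) = 2*u² (n(u) = u*(2*u) = 2*u²)
H(f(9)) + n(160) = (-3)² + 2*160² = 9 + 2*25600 = 9 + 51200 = 51209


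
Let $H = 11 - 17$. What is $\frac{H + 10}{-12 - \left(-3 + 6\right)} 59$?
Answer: $- \frac{236}{15} \approx -15.733$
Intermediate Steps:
$H = -6$
$\frac{H + 10}{-12 - \left(-3 + 6\right)} 59 = \frac{-6 + 10}{-12 - \left(-3 + 6\right)} 59 = \frac{4}{-12 - 3} \cdot 59 = \frac{4}{-15} \cdot 59 = 4 \left(- \frac{1}{15}\right) 59 = \left(- \frac{4}{15}\right) 59 = - \frac{236}{15}$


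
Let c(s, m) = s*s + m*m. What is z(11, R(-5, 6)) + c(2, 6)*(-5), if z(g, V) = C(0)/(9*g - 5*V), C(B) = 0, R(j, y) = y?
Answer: -200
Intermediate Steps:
c(s, m) = m**2 + s**2 (c(s, m) = s**2 + m**2 = m**2 + s**2)
z(g, V) = 0 (z(g, V) = 0/(9*g - 5*V) = 0/(-5*V + 9*g) = 0)
z(11, R(-5, 6)) + c(2, 6)*(-5) = 0 + (6**2 + 2**2)*(-5) = 0 + (36 + 4)*(-5) = 0 + 40*(-5) = 0 - 200 = -200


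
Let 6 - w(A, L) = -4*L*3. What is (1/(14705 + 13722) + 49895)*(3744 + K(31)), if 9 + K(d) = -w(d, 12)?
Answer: 5084839120110/28427 ≈ 1.7887e+8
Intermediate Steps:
w(A, L) = 6 + 12*L (w(A, L) = 6 - (-4*L)*3 = 6 - (-12)*L = 6 + 12*L)
K(d) = -159 (K(d) = -9 - (6 + 12*12) = -9 - (6 + 144) = -9 - 1*150 = -9 - 150 = -159)
(1/(14705 + 13722) + 49895)*(3744 + K(31)) = (1/(14705 + 13722) + 49895)*(3744 - 159) = (1/28427 + 49895)*3585 = (1418365166/28427)*3585 = 5084839120110/28427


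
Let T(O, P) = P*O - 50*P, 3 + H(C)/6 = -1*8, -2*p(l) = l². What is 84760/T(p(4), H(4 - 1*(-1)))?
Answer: 21190/957 ≈ 22.142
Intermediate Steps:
p(l) = -l²/2
H(C) = -66 (H(C) = -18 + 6*(-1*8) = -18 + 6*(-8) = -18 - 48 = -66)
T(O, P) = -50*P + O*P (T(O, P) = O*P - 50*P = -50*P + O*P)
84760/T(p(4), H(4 - 1*(-1))) = 84760/((-66*(-50 - ½*4²))) = 84760/((-66*(-50 - ½*16))) = 84760/((-66*(-50 - 8))) = 84760/((-66*(-58))) = 84760/3828 = 84760*(1/3828) = 21190/957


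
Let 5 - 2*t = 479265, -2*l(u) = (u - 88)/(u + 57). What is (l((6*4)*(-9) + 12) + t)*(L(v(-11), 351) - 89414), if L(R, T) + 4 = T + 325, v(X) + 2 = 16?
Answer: 3126004038952/147 ≈ 2.1265e+10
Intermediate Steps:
v(X) = 14 (v(X) = -2 + 16 = 14)
L(R, T) = 321 + T (L(R, T) = -4 + (T + 325) = -4 + (325 + T) = 321 + T)
l(u) = -(-88 + u)/(2*(57 + u)) (l(u) = -(u - 88)/(2*(u + 57)) = -(-88 + u)/(2*(57 + u)))
t = -239630 (t = 5/2 - 1/2*479265 = 5/2 - 479265/2 = -239630)
(l((6*4)*(-9) + 12) + t)*(L(v(-11), 351) - 89414) = ((88 - ((6*4)*(-9) + 12))/(2*(57 + ((6*4)*(-9) + 12))) - 239630)*((321 + 351) - 89414) = ((88 - (24*(-9) + 12))/(2*(57 + (24*(-9) + 12))) - 239630)*(672 - 89414) = ((88 - (-216 + 12))/(2*(57 + (-216 + 12))) - 239630)*(-88742) = ((88 - 1*(-204))/(2*(57 - 204)) - 239630)*(-88742) = ((1/2)*(88 + 204)/(-147) - 239630)*(-88742) = ((1/2)*(-1/147)*292 - 239630)*(-88742) = (-146/147 - 239630)*(-88742) = -35225756/147*(-88742) = 3126004038952/147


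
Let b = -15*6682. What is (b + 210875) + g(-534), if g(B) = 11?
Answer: 110656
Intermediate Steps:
b = -100230
(b + 210875) + g(-534) = (-100230 + 210875) + 11 = 110645 + 11 = 110656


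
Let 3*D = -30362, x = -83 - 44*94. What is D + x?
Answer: -43019/3 ≈ -14340.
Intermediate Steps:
x = -4219 (x = -83 - 4136 = -4219)
D = -30362/3 (D = (1/3)*(-30362) = -30362/3 ≈ -10121.)
D + x = -30362/3 - 4219 = -43019/3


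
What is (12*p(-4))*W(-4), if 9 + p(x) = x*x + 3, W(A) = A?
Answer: -480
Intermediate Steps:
p(x) = -6 + x² (p(x) = -9 + (x*x + 3) = -9 + (x² + 3) = -9 + (3 + x²) = -6 + x²)
(12*p(-4))*W(-4) = (12*(-6 + (-4)²))*(-4) = (12*(-6 + 16))*(-4) = (12*10)*(-4) = 120*(-4) = -480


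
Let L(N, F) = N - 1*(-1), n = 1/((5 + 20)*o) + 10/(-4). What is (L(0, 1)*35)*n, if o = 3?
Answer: -2611/30 ≈ -87.033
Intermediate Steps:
n = -373/150 (n = 1/((5 + 20)*3) + 10/(-4) = (⅓)/25 + 10*(-¼) = (1/25)*(⅓) - 5/2 = 1/75 - 5/2 = -373/150 ≈ -2.4867)
L(N, F) = 1 + N (L(N, F) = N + 1 = 1 + N)
(L(0, 1)*35)*n = ((1 + 0)*35)*(-373/150) = (1*35)*(-373/150) = 35*(-373/150) = -2611/30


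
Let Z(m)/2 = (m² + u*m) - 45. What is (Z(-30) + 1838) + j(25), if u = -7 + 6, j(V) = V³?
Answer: 19233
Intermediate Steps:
u = -1
Z(m) = -90 - 2*m + 2*m² (Z(m) = 2*((m² - m) - 45) = 2*(-45 + m² - m) = -90 - 2*m + 2*m²)
(Z(-30) + 1838) + j(25) = ((-90 - 2*(-30) + 2*(-30)²) + 1838) + 25³ = ((-90 + 60 + 2*900) + 1838) + 15625 = ((-90 + 60 + 1800) + 1838) + 15625 = (1770 + 1838) + 15625 = 3608 + 15625 = 19233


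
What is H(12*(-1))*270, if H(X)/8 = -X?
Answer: 25920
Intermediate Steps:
H(X) = -8*X (H(X) = 8*(-X) = -8*X)
H(12*(-1))*270 = -96*(-1)*270 = -8*(-12)*270 = 96*270 = 25920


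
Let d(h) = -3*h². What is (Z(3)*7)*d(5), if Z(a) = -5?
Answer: 2625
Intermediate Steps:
(Z(3)*7)*d(5) = (-5*7)*(-3*5²) = -(-105)*25 = -35*(-75) = 2625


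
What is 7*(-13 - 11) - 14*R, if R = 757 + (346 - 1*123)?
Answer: -13888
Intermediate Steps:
R = 980 (R = 757 + (346 - 123) = 757 + 223 = 980)
7*(-13 - 11) - 14*R = 7*(-13 - 11) - 14*980 = 7*(-24) - 13720 = -168 - 13720 = -13888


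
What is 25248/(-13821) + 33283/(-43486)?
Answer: -30547821/11784706 ≈ -2.5922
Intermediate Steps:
25248/(-13821) + 33283/(-43486) = 25248*(-1/13821) + 33283*(-1/43486) = -8416/4607 - 33283/43486 = -30547821/11784706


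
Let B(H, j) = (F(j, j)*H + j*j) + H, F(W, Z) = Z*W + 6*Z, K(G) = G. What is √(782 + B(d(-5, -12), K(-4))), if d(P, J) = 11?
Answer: √721 ≈ 26.851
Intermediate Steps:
F(W, Z) = 6*Z + W*Z (F(W, Z) = W*Z + 6*Z = 6*Z + W*Z)
B(H, j) = H + j² + H*j*(6 + j) (B(H, j) = ((j*(6 + j))*H + j*j) + H = (H*j*(6 + j) + j²) + H = (j² + H*j*(6 + j)) + H = H + j² + H*j*(6 + j))
√(782 + B(d(-5, -12), K(-4))) = √(782 + (11 + (-4)² + 11*(-4)*(6 - 4))) = √(782 + (11 + 16 + 11*(-4)*2)) = √(782 + (11 + 16 - 88)) = √(782 - 61) = √721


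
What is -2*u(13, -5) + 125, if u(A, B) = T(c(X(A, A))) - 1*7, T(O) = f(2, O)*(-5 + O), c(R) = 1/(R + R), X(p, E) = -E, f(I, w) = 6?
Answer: 2593/13 ≈ 199.46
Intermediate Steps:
c(R) = 1/(2*R)
T(O) = -30 + 6*O (T(O) = 6*(-5 + O) = -30 + 6*O)
u(A, B) = -37 - 3/A (u(A, B) = (-30 + 6*(1/(2*((-A))))) - 1*7 = (-30 + 6*((-1/A)/2)) - 7 = (-30 + 6*(-1/(2*A))) - 7 = (-30 - 3/A) - 7 = -37 - 3/A)
-2*u(13, -5) + 125 = -2*(-37 - 3/13) + 125 = -2*(-484/13) + 125 = 968/13 + 125 = 2593/13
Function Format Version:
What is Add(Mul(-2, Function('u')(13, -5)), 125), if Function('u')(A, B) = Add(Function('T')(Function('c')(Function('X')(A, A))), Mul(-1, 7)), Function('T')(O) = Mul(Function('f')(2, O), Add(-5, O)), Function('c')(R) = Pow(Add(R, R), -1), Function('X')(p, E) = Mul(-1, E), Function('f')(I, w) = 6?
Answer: Rational(2593, 13) ≈ 199.46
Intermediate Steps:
Function('c')(R) = Mul(Rational(1, 2), Pow(R, -1)) (Function('c')(R) = Pow(Mul(2, R), -1) = Mul(Rational(1, 2), Pow(R, -1)))
Function('T')(O) = Add(-30, Mul(6, O)) (Function('T')(O) = Mul(6, Add(-5, O)) = Add(-30, Mul(6, O)))
Function('u')(A, B) = Add(-37, Mul(-3, Pow(A, -1))) (Function('u')(A, B) = Add(Add(-30, Mul(6, Mul(Rational(1, 2), Pow(Mul(-1, A), -1)))), Mul(-1, 7)) = Add(Add(-30, Mul(6, Mul(Rational(1, 2), Mul(-1, Pow(A, -1))))), -7) = Add(Add(-30, Mul(6, Mul(Rational(-1, 2), Pow(A, -1)))), -7) = Add(Add(-30, Mul(-3, Pow(A, -1))), -7) = Add(-37, Mul(-3, Pow(A, -1))))
Add(Mul(-2, Function('u')(13, -5)), 125) = Add(Mul(-2, Add(-37, Mul(-3, Pow(13, -1)))), 125) = Add(Mul(-2, Add(-37, Mul(-3, Rational(1, 13)))), 125) = Add(Mul(-2, Add(-37, Rational(-3, 13))), 125) = Add(Mul(-2, Rational(-484, 13)), 125) = Add(Rational(968, 13), 125) = Rational(2593, 13)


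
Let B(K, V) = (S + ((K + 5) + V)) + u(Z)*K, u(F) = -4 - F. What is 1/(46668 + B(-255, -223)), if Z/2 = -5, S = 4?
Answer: 1/44669 ≈ 2.2387e-5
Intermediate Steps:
Z = -10 (Z = 2*(-5) = -10)
B(K, V) = 9 + V + 7*K (B(K, V) = (4 + ((K + 5) + V)) + (-4 - 1*(-10))*K = (4 + ((5 + K) + V)) + (-4 + 10)*K = (4 + (5 + K + V)) + 6*K = (9 + K + V) + 6*K = 9 + V + 7*K)
1/(46668 + B(-255, -223)) = 1/(46668 + (9 - 223 + 7*(-255))) = 1/(46668 + (9 - 223 - 1785)) = 1/(46668 - 1999) = 1/44669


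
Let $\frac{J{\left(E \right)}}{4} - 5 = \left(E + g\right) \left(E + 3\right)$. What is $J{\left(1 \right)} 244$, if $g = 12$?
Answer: $55632$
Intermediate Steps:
$J{\left(E \right)} = 20 + 4 \left(3 + E\right) \left(12 + E\right)$ ($J{\left(E \right)} = 20 + 4 \left(E + 12\right) \left(E + 3\right) = 20 + 4 \left(12 + E\right) \left(3 + E\right) = 20 + 4 \left(3 + E\right) \left(12 + E\right)$)
$J{\left(1 \right)} 244 = \left(164 + 4 \cdot 1^{2} + 60 \cdot 1\right) 244 = \left(164 + 4 \cdot 1 + 60\right) 244 = \left(164 + 4 + 60\right) 244 = 228 \cdot 244 = 55632$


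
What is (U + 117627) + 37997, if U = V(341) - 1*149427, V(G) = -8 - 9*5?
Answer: 6144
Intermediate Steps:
V(G) = -53 (V(G) = -8 - 45 = -53)
U = -149480 (U = -53 - 1*149427 = -53 - 149427 = -149480)
(U + 117627) + 37997 = (-149480 + 117627) + 37997 = -31853 + 37997 = 6144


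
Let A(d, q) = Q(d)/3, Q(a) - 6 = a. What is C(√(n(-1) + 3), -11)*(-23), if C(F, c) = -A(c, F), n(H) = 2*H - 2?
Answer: -115/3 ≈ -38.333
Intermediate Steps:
Q(a) = 6 + a
n(H) = -2 + 2*H
A(d, q) = 2 + d/3 (A(d, q) = (6 + d)/3 = (6 + d)*(⅓) = 2 + d/3)
C(F, c) = -2 - c/3 (C(F, c) = -(2 + c/3) = -2 - c/3)
C(√(n(-1) + 3), -11)*(-23) = (-2 - ⅓*(-11))*(-23) = (-2 + 11/3)*(-23) = (5/3)*(-23) = -115/3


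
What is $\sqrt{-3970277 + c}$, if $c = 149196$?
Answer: $i \sqrt{3821081} \approx 1954.8 i$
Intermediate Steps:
$\sqrt{-3970277 + c} = \sqrt{-3970277 + 149196} = \sqrt{-3821081} = i \sqrt{3821081}$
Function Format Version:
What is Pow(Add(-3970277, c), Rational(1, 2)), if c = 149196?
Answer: Mul(I, Pow(3821081, Rational(1, 2))) ≈ Mul(1954.8, I)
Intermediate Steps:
Pow(Add(-3970277, c), Rational(1, 2)) = Pow(Add(-3970277, 149196), Rational(1, 2)) = Pow(-3821081, Rational(1, 2)) = Mul(I, Pow(3821081, Rational(1, 2)))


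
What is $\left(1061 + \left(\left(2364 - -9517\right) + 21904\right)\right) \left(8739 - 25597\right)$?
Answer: $-587433868$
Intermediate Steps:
$\left(1061 + \left(\left(2364 - -9517\right) + 21904\right)\right) \left(8739 - 25597\right) = \left(1061 + \left(\left(2364 + 9517\right) + 21904\right)\right) \left(-16858\right) = \left(1061 + \left(11881 + 21904\right)\right) \left(-16858\right) = \left(1061 + 33785\right) \left(-16858\right) = 34846 \left(-16858\right) = -587433868$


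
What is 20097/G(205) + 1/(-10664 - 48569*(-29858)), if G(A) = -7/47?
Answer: -238646732918417/1768578914 ≈ -1.3494e+5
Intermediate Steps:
G(A) = -7/47 (G(A) = -7*1/47 = -7/47)
20097/G(205) + 1/(-10664 - 48569*(-29858)) = 20097/(-7/47) + 1/(-10664 - 48569*(-29858)) = 20097*(-47/7) - 1/29858/(-59233) = -134937 - 1/59233*(-1/29858) = -134937 + 1/1768578914 = -238646732918417/1768578914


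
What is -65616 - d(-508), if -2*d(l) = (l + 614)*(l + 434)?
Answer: -69538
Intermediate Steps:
d(l) = -(434 + l)*(614 + l)/2 (d(l) = -(l + 614)*(l + 434)/2 = -(614 + l)*(434 + l)/2 = -(434 + l)*(614 + l)/2)
-65616 - d(-508) = -65616 - (-133238 - 524*(-508) - ½*(-508)²) = -65616 - (-133238 + 266192 - ½*258064) = -65616 - (-133238 + 266192 - 129032) = -65616 - 1*3922 = -65616 - 3922 = -69538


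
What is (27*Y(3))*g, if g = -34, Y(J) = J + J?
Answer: -5508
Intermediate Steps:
Y(J) = 2*J
(27*Y(3))*g = (27*(2*3))*(-34) = (27*6)*(-34) = 162*(-34) = -5508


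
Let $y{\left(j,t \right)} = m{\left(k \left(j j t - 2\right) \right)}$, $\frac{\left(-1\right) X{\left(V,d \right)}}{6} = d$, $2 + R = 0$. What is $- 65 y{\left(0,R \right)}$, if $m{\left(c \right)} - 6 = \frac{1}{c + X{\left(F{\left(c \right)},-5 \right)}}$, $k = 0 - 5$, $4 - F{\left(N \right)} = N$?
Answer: $- \frac{3133}{8} \approx -391.63$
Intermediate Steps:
$F{\left(N \right)} = 4 - N$
$k = -5$
$R = -2$ ($R = -2 + 0 = -2$)
$X{\left(V,d \right)} = - 6 d$
$m{\left(c \right)} = 6 + \frac{1}{30 + c}$ ($m{\left(c \right)} = 6 + \frac{1}{c - -30} = 6 + \frac{1}{c + 30} = 6 + \frac{1}{30 + c}$)
$y{\left(j,t \right)} = \frac{241 - 30 t j^{2}}{40 - 5 t j^{2}}$ ($y{\left(j,t \right)} = \frac{181 + 6 \left(- 5 \left(j j t - 2\right)\right)}{30 - 5 \left(j j t - 2\right)} = \frac{181 + 6 \left(- 5 \left(j^{2} t - 2\right)\right)}{30 - 5 \left(j^{2} t - 2\right)} = \frac{181 + 6 \left(- 5 \left(t j^{2} - 2\right)\right)}{30 - 5 \left(t j^{2} - 2\right)} = \frac{181 + 6 \left(- 5 \left(-2 + t j^{2}\right)\right)}{30 - 5 \left(-2 + t j^{2}\right)} = \frac{181 + 6 \left(10 - 5 t j^{2}\right)}{30 - \left(-10 + 5 t j^{2}\right)} = \frac{181 - \left(-60 + 30 t j^{2}\right)}{40 - 5 t j^{2}} = \frac{241 - 30 t j^{2}}{40 - 5 t j^{2}}$)
$- 65 y{\left(0,R \right)} = - 65 \frac{-241 + 30 \left(-2\right) 0^{2}}{5 \left(-8 - 2 \cdot 0^{2}\right)} = - 65 \frac{-241 + 30 \left(-2\right) 0}{5 \left(-8 - 0\right)} = - 65 \frac{-241 + 0}{5 \left(-8 + 0\right)} = - 65 \cdot \frac{1}{5} \frac{1}{-8} \left(-241\right) = - 65 \cdot \frac{1}{5} \left(- \frac{1}{8}\right) \left(-241\right) = \left(-65\right) \frac{241}{40} = - \frac{3133}{8}$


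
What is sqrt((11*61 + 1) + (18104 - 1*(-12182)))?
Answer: sqrt(30958) ≈ 175.95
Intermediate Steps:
sqrt((11*61 + 1) + (18104 - 1*(-12182))) = sqrt((671 + 1) + (18104 + 12182)) = sqrt(672 + 30286) = sqrt(30958)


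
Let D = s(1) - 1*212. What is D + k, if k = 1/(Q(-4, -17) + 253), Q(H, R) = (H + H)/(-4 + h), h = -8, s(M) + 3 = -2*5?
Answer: -171222/761 ≈ -225.00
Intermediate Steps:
s(M) = -13 (s(M) = -3 - 2*5 = -3 - 10 = -13)
Q(H, R) = -H/6 (Q(H, R) = (H + H)/(-4 - 8) = (2*H)/(-12) = (2*H)*(-1/12) = -H/6)
D = -225 (D = -13 - 1*212 = -13 - 212 = -225)
k = 3/761 (k = 1/(-⅙*(-4) + 253) = 1/(⅔ + 253) = 1/(761/3) = 3/761 ≈ 0.0039422)
D + k = -225 + 3/761 = -171222/761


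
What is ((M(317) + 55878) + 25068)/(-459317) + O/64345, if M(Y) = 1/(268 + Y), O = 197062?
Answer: 9980738372359/3457906026705 ≈ 2.8864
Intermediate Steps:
((M(317) + 55878) + 25068)/(-459317) + O/64345 = ((1/(268 + 317) + 55878) + 25068)/(-459317) + 197062/64345 = ((1/585 + 55878) + 25068)*(-1/459317) + 197062*(1/64345) = ((1/585 + 55878) + 25068)*(-1/459317) + 197062/64345 = (32688631/585 + 25068)*(-1/459317) + 197062/64345 = (47353411/585)*(-1/459317) + 197062/64345 = -47353411/268700445 + 197062/64345 = 9980738372359/3457906026705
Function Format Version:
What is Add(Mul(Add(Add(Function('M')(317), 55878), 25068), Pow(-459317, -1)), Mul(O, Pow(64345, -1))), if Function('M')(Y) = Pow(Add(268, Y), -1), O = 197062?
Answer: Rational(9980738372359, 3457906026705) ≈ 2.8864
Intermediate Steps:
Add(Mul(Add(Add(Function('M')(317), 55878), 25068), Pow(-459317, -1)), Mul(O, Pow(64345, -1))) = Add(Mul(Add(Add(Pow(Add(268, 317), -1), 55878), 25068), Pow(-459317, -1)), Mul(197062, Pow(64345, -1))) = Add(Mul(Add(Add(Pow(585, -1), 55878), 25068), Rational(-1, 459317)), Mul(197062, Rational(1, 64345))) = Add(Mul(Add(Add(Rational(1, 585), 55878), 25068), Rational(-1, 459317)), Rational(197062, 64345)) = Add(Mul(Add(Rational(32688631, 585), 25068), Rational(-1, 459317)), Rational(197062, 64345)) = Add(Mul(Rational(47353411, 585), Rational(-1, 459317)), Rational(197062, 64345)) = Add(Rational(-47353411, 268700445), Rational(197062, 64345)) = Rational(9980738372359, 3457906026705)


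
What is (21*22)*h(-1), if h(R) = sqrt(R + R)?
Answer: 462*I*sqrt(2) ≈ 653.37*I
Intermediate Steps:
h(R) = sqrt(2)*sqrt(R) (h(R) = sqrt(2*R) = sqrt(2)*sqrt(R))
(21*22)*h(-1) = (21*22)*(sqrt(2)*sqrt(-1)) = 462*(sqrt(2)*I) = 462*(I*sqrt(2)) = 462*I*sqrt(2)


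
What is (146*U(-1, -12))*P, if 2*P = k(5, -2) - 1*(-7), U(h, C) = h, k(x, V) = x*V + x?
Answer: -146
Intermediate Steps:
k(x, V) = x + V*x (k(x, V) = V*x + x = x + V*x)
P = 1 (P = (5*(1 - 2) - 1*(-7))/2 = (5*(-1) + 7)/2 = (-5 + 7)/2 = (½)*2 = 1)
(146*U(-1, -12))*P = (146*(-1))*1 = -146*1 = -146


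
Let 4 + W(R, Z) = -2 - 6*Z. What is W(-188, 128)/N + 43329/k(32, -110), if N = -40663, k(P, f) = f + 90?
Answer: -1761871647/813260 ≈ -2166.4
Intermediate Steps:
W(R, Z) = -6 - 6*Z (W(R, Z) = -4 + (-2 - 6*Z) = -6 - 6*Z)
k(P, f) = 90 + f
W(-188, 128)/N + 43329/k(32, -110) = (-6 - 6*128)/(-40663) + 43329/(90 - 110) = (-6 - 768)*(-1/40663) + 43329/(-20) = -774*(-1/40663) + 43329*(-1/20) = 774/40663 - 43329/20 = -1761871647/813260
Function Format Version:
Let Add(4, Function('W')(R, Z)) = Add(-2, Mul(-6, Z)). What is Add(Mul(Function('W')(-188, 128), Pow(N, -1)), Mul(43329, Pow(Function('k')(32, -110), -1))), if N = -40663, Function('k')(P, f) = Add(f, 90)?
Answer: Rational(-1761871647, 813260) ≈ -2166.4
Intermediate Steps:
Function('W')(R, Z) = Add(-6, Mul(-6, Z)) (Function('W')(R, Z) = Add(-4, Add(-2, Mul(-6, Z))) = Add(-6, Mul(-6, Z)))
Function('k')(P, f) = Add(90, f)
Add(Mul(Function('W')(-188, 128), Pow(N, -1)), Mul(43329, Pow(Function('k')(32, -110), -1))) = Add(Mul(Add(-6, Mul(-6, 128)), Pow(-40663, -1)), Mul(43329, Pow(Add(90, -110), -1))) = Add(Mul(Add(-6, -768), Rational(-1, 40663)), Mul(43329, Pow(-20, -1))) = Add(Mul(-774, Rational(-1, 40663)), Mul(43329, Rational(-1, 20))) = Add(Rational(774, 40663), Rational(-43329, 20)) = Rational(-1761871647, 813260)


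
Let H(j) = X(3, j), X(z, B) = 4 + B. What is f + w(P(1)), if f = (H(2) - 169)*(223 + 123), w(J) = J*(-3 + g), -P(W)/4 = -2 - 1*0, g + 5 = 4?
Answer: -56430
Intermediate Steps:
g = -1 (g = -5 + 4 = -1)
P(W) = 8 (P(W) = -4*(-2 - 1*0) = -4*(-2 + 0) = -4*(-2) = 8)
w(J) = -4*J (w(J) = J*(-3 - 1) = J*(-4) = -4*J)
H(j) = 4 + j
f = -56398 (f = ((4 + 2) - 169)*(223 + 123) = (6 - 169)*346 = -163*346 = -56398)
f + w(P(1)) = -56398 - 4*8 = -56398 - 32 = -56430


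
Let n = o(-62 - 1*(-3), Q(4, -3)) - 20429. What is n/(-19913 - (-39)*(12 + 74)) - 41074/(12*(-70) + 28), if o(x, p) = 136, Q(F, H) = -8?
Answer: 12010729/231826 ≈ 51.809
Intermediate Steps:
n = -20293 (n = 136 - 20429 = -20293)
n/(-19913 - (-39)*(12 + 74)) - 41074/(12*(-70) + 28) = -20293/(-19913 - (-39)*(12 + 74)) - 41074/(12*(-70) + 28) = -20293/(-19913 - (-39)*86) - 41074/(-840 + 28) = -20293/(-19913 - 1*(-3354)) - 41074/(-812) = -20293/(-19913 + 3354) - 41074*(-1/812) = -20293/(-16559) + 20537/406 = -20293*(-1/16559) + 20537/406 = 20293/16559 + 20537/406 = 12010729/231826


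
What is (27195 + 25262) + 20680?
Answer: 73137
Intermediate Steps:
(27195 + 25262) + 20680 = 52457 + 20680 = 73137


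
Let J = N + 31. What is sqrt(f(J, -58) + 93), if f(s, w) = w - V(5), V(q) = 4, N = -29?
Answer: sqrt(31) ≈ 5.5678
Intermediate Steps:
J = 2 (J = -29 + 31 = 2)
f(s, w) = -4 + w (f(s, w) = w - 1*4 = w - 4 = -4 + w)
sqrt(f(J, -58) + 93) = sqrt((-4 - 58) + 93) = sqrt(-62 + 93) = sqrt(31)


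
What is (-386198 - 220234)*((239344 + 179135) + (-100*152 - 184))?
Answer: -244449707040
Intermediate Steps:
(-386198 - 220234)*((239344 + 179135) + (-100*152 - 184)) = -606432*(418479 + (-15200 - 184)) = -606432*(418479 - 15384) = -606432*403095 = -244449707040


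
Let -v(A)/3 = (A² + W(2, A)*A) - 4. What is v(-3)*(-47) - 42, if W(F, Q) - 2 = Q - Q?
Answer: -183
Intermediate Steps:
W(F, Q) = 2 (W(F, Q) = 2 + (Q - Q) = 2 + 0 = 2)
v(A) = 12 - 6*A - 3*A² (v(A) = -3*((A² + 2*A) - 4) = -3*(-4 + A² + 2*A) = 12 - 6*A - 3*A²)
v(-3)*(-47) - 42 = (12 - 6*(-3) - 3*(-3)²)*(-47) - 42 = (12 + 18 - 3*9)*(-47) - 42 = (12 + 18 - 27)*(-47) - 42 = 3*(-47) - 42 = -141 - 42 = -183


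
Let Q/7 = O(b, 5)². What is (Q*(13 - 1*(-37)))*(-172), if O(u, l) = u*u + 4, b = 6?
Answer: -96320000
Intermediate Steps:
O(u, l) = 4 + u² (O(u, l) = u² + 4 = 4 + u²)
Q = 11200 (Q = 7*(4 + 6²)² = 7*(4 + 36)² = 7*40² = 7*1600 = 11200)
(Q*(13 - 1*(-37)))*(-172) = (11200*(13 - 1*(-37)))*(-172) = (11200*(13 + 37))*(-172) = (11200*50)*(-172) = 560000*(-172) = -96320000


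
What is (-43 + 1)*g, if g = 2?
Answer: -84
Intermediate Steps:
(-43 + 1)*g = (-43 + 1)*2 = -42*2 = -84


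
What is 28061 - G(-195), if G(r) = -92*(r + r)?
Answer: -7819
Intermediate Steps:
G(r) = -184*r
28061 - G(-195) = 28061 - (-184)*(-195) = 28061 - 1*35880 = 28061 - 35880 = -7819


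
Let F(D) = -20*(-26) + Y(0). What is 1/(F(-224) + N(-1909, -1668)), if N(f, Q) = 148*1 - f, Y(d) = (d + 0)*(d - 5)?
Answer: 1/2577 ≈ 0.00038805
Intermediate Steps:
Y(d) = d*(-5 + d)
N(f, Q) = 148 - f
F(D) = 520 (F(D) = -20*(-26) + 0*(-5 + 0) = 520 + 0*(-5) = 520 + 0 = 520)
1/(F(-224) + N(-1909, -1668)) = 1/(520 + (148 - 1*(-1909))) = 1/(520 + (148 + 1909)) = 1/(520 + 2057) = 1/2577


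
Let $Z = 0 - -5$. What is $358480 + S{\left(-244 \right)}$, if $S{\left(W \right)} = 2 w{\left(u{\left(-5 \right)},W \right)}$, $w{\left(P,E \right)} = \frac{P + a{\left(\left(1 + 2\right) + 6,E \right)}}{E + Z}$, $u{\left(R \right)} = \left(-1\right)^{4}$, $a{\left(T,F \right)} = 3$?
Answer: $\frac{85676712}{239} \approx 3.5848 \cdot 10^{5}$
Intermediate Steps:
$Z = 5$ ($Z = 0 + 5 = 5$)
$u{\left(R \right)} = 1$
$w{\left(P,E \right)} = \frac{3 + P}{5 + E}$ ($w{\left(P,E \right)} = \frac{P + 3}{E + 5} = \frac{3 + P}{5 + E}$)
$S{\left(W \right)} = \frac{8}{5 + W}$ ($S{\left(W \right)} = 2 \frac{3 + 1}{5 + W} = 2 \frac{1}{5 + W} 4 = 2 \frac{4}{5 + W} = \frac{8}{5 + W}$)
$358480 + S{\left(-244 \right)} = 358480 + \frac{8}{5 - 244} = 358480 + \frac{8}{-239} = 358480 + 8 \left(- \frac{1}{239}\right) = 358480 - \frac{8}{239} = \frac{85676712}{239}$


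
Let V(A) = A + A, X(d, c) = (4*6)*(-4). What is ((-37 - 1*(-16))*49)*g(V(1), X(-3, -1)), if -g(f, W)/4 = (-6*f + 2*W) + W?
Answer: -1234800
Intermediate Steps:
X(d, c) = -96 (X(d, c) = 24*(-4) = -96)
V(A) = 2*A
g(f, W) = -12*W + 24*f (g(f, W) = -4*((-6*f + 2*W) + W) = -4*(-6*f + 3*W) = -12*W + 24*f)
((-37 - 1*(-16))*49)*g(V(1), X(-3, -1)) = ((-37 - 1*(-16))*49)*(-12*(-96) + 24*(2*1)) = ((-37 + 16)*49)*(1152 + 24*2) = (-21*49)*(1152 + 48) = -1029*1200 = -1234800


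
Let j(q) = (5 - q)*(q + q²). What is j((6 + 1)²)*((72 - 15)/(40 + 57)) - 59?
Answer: -6150323/97 ≈ -63405.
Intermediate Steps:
j((6 + 1)²)*((72 - 15)/(40 + 57)) - 59 = ((6 + 1)²*(5 - ((6 + 1)²)² + 4*(6 + 1)²))*((72 - 15)/(40 + 57)) - 59 = (7²*(5 - (7²)² + 4*7²))*(57/97) - 59 = (49*(5 - 1*49² + 4*49))*(57*(1/97)) - 59 = (49*(5 - 1*2401 + 196))*(57/97) - 59 = (49*(5 - 2401 + 196))*(57/97) - 59 = (49*(-2200))*(57/97) - 59 = -107800*57/97 - 59 = -6144600/97 - 59 = -6150323/97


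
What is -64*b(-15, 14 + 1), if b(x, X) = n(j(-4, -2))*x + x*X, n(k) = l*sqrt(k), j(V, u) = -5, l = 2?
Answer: 14400 + 1920*I*sqrt(5) ≈ 14400.0 + 4293.3*I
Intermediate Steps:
n(k) = 2*sqrt(k)
b(x, X) = X*x + 2*I*x*sqrt(5) (b(x, X) = (2*sqrt(-5))*x + x*X = (2*(I*sqrt(5)))*x + X*x = (2*I*sqrt(5))*x + X*x = 2*I*x*sqrt(5) + X*x = X*x + 2*I*x*sqrt(5))
-64*b(-15, 14 + 1) = -(-960)*((14 + 1) + 2*I*sqrt(5)) = -(-960)*(15 + 2*I*sqrt(5)) = -64*(-225 - 30*I*sqrt(5)) = 14400 + 1920*I*sqrt(5)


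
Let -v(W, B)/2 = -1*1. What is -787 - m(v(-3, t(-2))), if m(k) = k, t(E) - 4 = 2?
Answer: -789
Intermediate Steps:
t(E) = 6 (t(E) = 4 + 2 = 6)
v(W, B) = 2 (v(W, B) = -(-2) = -2*(-1) = 2)
-787 - m(v(-3, t(-2))) = -787 - 1*2 = -787 - 2 = -789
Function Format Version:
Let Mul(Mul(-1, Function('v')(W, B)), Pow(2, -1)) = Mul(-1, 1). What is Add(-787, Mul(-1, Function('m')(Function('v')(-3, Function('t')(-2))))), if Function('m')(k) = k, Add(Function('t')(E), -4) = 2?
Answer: -789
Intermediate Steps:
Function('t')(E) = 6 (Function('t')(E) = Add(4, 2) = 6)
Function('v')(W, B) = 2 (Function('v')(W, B) = Mul(-2, Mul(-1, 1)) = Mul(-2, -1) = 2)
Add(-787, Mul(-1, Function('m')(Function('v')(-3, Function('t')(-2))))) = Add(-787, Mul(-1, 2)) = Add(-787, -2) = -789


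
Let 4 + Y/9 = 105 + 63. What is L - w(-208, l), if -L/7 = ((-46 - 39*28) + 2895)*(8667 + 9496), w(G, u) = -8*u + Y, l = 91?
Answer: -223387485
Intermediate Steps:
Y = 1476 (Y = -36 + 9*(105 + 63) = -36 + 9*168 = -36 + 1512 = 1476)
w(G, u) = 1476 - 8*u (w(G, u) = -8*u + 1476 = 1476 - 8*u)
L = -223386737 (L = -7*((-46 - 39*28) + 2895)*(8667 + 9496) = -7*((-46 - 1092) + 2895)*18163 = -7*(-1138 + 2895)*18163 = -12299*18163 = -7*31912391 = -223386737)
L - w(-208, l) = -223386737 - (1476 - 8*91) = -223386737 - (1476 - 728) = -223386737 - 1*748 = -223386737 - 748 = -223387485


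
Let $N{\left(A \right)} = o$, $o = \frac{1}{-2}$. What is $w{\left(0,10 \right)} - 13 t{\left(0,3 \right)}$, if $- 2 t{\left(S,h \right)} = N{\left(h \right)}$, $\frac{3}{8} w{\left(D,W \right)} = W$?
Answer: $\frac{281}{12} \approx 23.417$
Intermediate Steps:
$w{\left(D,W \right)} = \frac{8 W}{3}$
$o = - \frac{1}{2} \approx -0.5$
$N{\left(A \right)} = - \frac{1}{2}$
$t{\left(S,h \right)} = \frac{1}{4}$ ($t{\left(S,h \right)} = \left(- \frac{1}{2}\right) \left(- \frac{1}{2}\right) = \frac{1}{4}$)
$w{\left(0,10 \right)} - 13 t{\left(0,3 \right)} = \frac{8}{3} \cdot 10 - \frac{13}{4} = \frac{80}{3} - \frac{13}{4} = \frac{281}{12}$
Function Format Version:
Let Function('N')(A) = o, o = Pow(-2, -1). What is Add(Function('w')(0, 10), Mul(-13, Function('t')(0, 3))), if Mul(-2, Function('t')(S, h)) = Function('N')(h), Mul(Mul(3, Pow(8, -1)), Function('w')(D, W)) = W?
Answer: Rational(281, 12) ≈ 23.417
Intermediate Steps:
Function('w')(D, W) = Mul(Rational(8, 3), W)
o = Rational(-1, 2) ≈ -0.50000
Function('N')(A) = Rational(-1, 2)
Function('t')(S, h) = Rational(1, 4) (Function('t')(S, h) = Mul(Rational(-1, 2), Rational(-1, 2)) = Rational(1, 4))
Add(Function('w')(0, 10), Mul(-13, Function('t')(0, 3))) = Add(Mul(Rational(8, 3), 10), Mul(-13, Rational(1, 4))) = Add(Rational(80, 3), Rational(-13, 4)) = Rational(281, 12)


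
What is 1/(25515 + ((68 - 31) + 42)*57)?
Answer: 1/30018 ≈ 3.3313e-5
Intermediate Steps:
1/(25515 + ((68 - 31) + 42)*57) = 1/(25515 + (37 + 42)*57) = 1/(25515 + 79*57) = 1/(25515 + 4503) = 1/30018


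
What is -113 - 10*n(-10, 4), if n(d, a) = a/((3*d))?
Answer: -335/3 ≈ -111.67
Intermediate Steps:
n(d, a) = a/(3*d) (n(d, a) = a*(1/(3*d)) = a/(3*d))
-113 - 10*n(-10, 4) = -113 - 10*4/(3*(-10)) = -113 - 10*4*(-1)/(3*10) = -113 - 10*(-2/15) = -113 + 4/3 = -335/3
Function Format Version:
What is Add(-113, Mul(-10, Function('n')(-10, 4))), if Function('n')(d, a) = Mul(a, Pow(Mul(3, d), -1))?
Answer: Rational(-335, 3) ≈ -111.67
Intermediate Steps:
Function('n')(d, a) = Mul(Rational(1, 3), a, Pow(d, -1)) (Function('n')(d, a) = Mul(a, Mul(Rational(1, 3), Pow(d, -1))) = Mul(Rational(1, 3), a, Pow(d, -1)))
Add(-113, Mul(-10, Function('n')(-10, 4))) = Add(-113, Mul(-10, Mul(Rational(1, 3), 4, Pow(-10, -1)))) = Add(-113, Mul(-10, Mul(Rational(1, 3), 4, Rational(-1, 10)))) = Add(-113, Mul(-10, Rational(-2, 15))) = Add(-113, Rational(4, 3)) = Rational(-335, 3)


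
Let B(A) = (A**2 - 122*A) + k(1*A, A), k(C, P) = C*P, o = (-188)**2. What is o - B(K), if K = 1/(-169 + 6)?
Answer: 939034848/26569 ≈ 35343.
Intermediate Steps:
K = -1/163 (K = 1/(-163) = -1/163 ≈ -0.0061350)
o = 35344
B(A) = -122*A + 2*A**2 (B(A) = (A**2 - 122*A) + (1*A)*A = (A**2 - 122*A) + A*A = (A**2 - 122*A) + A**2 = -122*A + 2*A**2)
o - B(K) = 35344 - 2*(-1)*(-61 - 1/163)/163 = 35344 - 2*(-1)*(-9944)/(163*163) = 35344 - 1*19888/26569 = 35344 - 19888/26569 = 939034848/26569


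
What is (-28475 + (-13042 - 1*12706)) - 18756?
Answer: -72979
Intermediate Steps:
(-28475 + (-13042 - 1*12706)) - 18756 = (-28475 + (-13042 - 12706)) - 18756 = (-28475 - 25748) - 18756 = -54223 - 18756 = -72979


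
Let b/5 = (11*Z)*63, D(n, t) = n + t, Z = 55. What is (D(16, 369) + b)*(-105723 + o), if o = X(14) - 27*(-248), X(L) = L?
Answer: -18907522480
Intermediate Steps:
b = 190575 (b = 5*((11*55)*63) = 5*(605*63) = 5*38115 = 190575)
o = 6710 (o = 14 - 27*(-248) = 14 + 6696 = 6710)
(D(16, 369) + b)*(-105723 + o) = ((16 + 369) + 190575)*(-105723 + 6710) = (385 + 190575)*(-99013) = 190960*(-99013) = -18907522480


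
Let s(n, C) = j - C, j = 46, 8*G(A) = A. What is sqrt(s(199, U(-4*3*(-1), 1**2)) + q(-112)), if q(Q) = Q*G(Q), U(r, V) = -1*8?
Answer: sqrt(1622) ≈ 40.274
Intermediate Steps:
G(A) = A/8
U(r, V) = -8
s(n, C) = 46 - C
q(Q) = Q**2/8 (q(Q) = Q*(Q/8) = Q**2/8)
sqrt(s(199, U(-4*3*(-1), 1**2)) + q(-112)) = sqrt((46 - 1*(-8)) + (1/8)*(-112)**2) = sqrt((46 + 8) + (1/8)*12544) = sqrt(54 + 1568) = sqrt(1622)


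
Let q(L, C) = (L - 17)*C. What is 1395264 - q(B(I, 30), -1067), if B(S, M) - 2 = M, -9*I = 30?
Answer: 1411269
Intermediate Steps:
I = -10/3 (I = -⅑*30 = -10/3 ≈ -3.3333)
B(S, M) = 2 + M
q(L, C) = C*(-17 + L) (q(L, C) = (-17 + L)*C = C*(-17 + L))
1395264 - q(B(I, 30), -1067) = 1395264 - (-1067)*(-17 + (2 + 30)) = 1395264 - (-1067)*(-17 + 32) = 1395264 - (-1067)*15 = 1395264 - 1*(-16005) = 1395264 + 16005 = 1411269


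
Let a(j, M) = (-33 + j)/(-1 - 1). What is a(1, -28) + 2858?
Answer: 2874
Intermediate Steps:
a(j, M) = 33/2 - j/2 (a(j, M) = (-33 + j)/(-2) = (-33 + j)*(-1/2) = 33/2 - j/2)
a(1, -28) + 2858 = (33/2 - 1/2*1) + 2858 = (33/2 - 1/2) + 2858 = 16 + 2858 = 2874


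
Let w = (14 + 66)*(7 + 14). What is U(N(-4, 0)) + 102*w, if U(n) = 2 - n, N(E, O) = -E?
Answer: 171358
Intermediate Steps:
w = 1680 (w = 80*21 = 1680)
U(N(-4, 0)) + 102*w = (2 - (-1)*(-4)) + 102*1680 = (2 - 1*4) + 171360 = (2 - 4) + 171360 = -2 + 171360 = 171358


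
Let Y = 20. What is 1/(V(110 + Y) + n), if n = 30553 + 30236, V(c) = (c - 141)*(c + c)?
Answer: 1/57929 ≈ 1.7263e-5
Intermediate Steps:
V(c) = 2*c*(-141 + c) (V(c) = (-141 + c)*(2*c) = 2*c*(-141 + c))
n = 60789
1/(V(110 + Y) + n) = 1/(2*(110 + 20)*(-141 + (110 + 20)) + 60789) = 1/(2*130*(-141 + 130) + 60789) = 1/(2*130*(-11) + 60789) = 1/(-2860 + 60789) = 1/57929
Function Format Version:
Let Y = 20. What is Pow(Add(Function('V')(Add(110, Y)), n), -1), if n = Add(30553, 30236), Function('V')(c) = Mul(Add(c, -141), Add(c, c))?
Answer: Rational(1, 57929) ≈ 1.7263e-5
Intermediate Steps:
Function('V')(c) = Mul(2, c, Add(-141, c)) (Function('V')(c) = Mul(Add(-141, c), Mul(2, c)) = Mul(2, c, Add(-141, c)))
n = 60789
Pow(Add(Function('V')(Add(110, Y)), n), -1) = Pow(Add(Mul(2, Add(110, 20), Add(-141, Add(110, 20))), 60789), -1) = Pow(Add(Mul(2, 130, Add(-141, 130)), 60789), -1) = Pow(Add(Mul(2, 130, -11), 60789), -1) = Pow(Add(-2860, 60789), -1) = Pow(57929, -1) = Rational(1, 57929)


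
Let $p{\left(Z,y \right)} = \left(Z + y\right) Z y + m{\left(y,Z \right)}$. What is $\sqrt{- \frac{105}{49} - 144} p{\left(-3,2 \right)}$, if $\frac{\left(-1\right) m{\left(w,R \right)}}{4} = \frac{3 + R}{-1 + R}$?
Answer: $\frac{6 i \sqrt{7161}}{7} \approx 72.534 i$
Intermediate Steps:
$m{\left(w,R \right)} = - \frac{4 \left(3 + R\right)}{-1 + R}$ ($m{\left(w,R \right)} = - 4 \frac{3 + R}{-1 + R} = - \frac{4 \left(3 + R\right)}{-1 + R}$)
$p{\left(Z,y \right)} = \frac{4 \left(-3 - Z\right)}{-1 + Z} + Z y \left(Z + y\right)$ ($p{\left(Z,y \right)} = \left(Z + y\right) Z y + \frac{4 \left(-3 - Z\right)}{-1 + Z} = Z \left(Z + y\right) y + \frac{4 \left(-3 - Z\right)}{-1 + Z} = Z y \left(Z + y\right) + \frac{4 \left(-3 - Z\right)}{-1 + Z} = \frac{4 \left(-3 - Z\right)}{-1 + Z} + Z y \left(Z + y\right)$)
$\sqrt{- \frac{105}{49} - 144} p{\left(-3,2 \right)} = \sqrt{- \frac{105}{49} - 144} \frac{-12 - -12 - 6 \left(-1 - 3\right) \left(-3 + 2\right)}{-1 - 3} = \sqrt{\left(-105\right) \frac{1}{49} - 144} \frac{-12 + 12 - 6 \left(-4\right) \left(-1\right)}{-4} = \sqrt{- \frac{15}{7} - 144} \left(- \frac{-12 + 12 - 24}{4}\right) = \sqrt{- \frac{1023}{7}} \left(\left(- \frac{1}{4}\right) \left(-24\right)\right) = \frac{i \sqrt{7161}}{7} \cdot 6 = \frac{6 i \sqrt{7161}}{7}$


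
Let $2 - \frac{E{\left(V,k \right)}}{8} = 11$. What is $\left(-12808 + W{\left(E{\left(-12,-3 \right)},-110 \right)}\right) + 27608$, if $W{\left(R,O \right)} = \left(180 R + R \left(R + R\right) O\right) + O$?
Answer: $-1138750$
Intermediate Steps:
$E{\left(V,k \right)} = -72$ ($E{\left(V,k \right)} = 16 - 88 = -72$)
$W{\left(R,O \right)} = O + 180 R + 2 O R^{2}$ ($W{\left(R,O \right)} = \left(180 R + R 2 R O\right) + O = \left(180 R + 2 R^{2} O\right) + O = \left(180 R + 2 O R^{2}\right) + O = O + 180 R + 2 O R^{2}$)
$\left(-12808 + W{\left(E{\left(-12,-3 \right)},-110 \right)}\right) + 27608 = \left(-12808 + \left(-110 + 180 \left(-72\right) + 2 \left(-110\right) \left(-72\right)^{2}\right)\right) + 27608 = \left(-12808 - \left(13070 + 1140480\right)\right) + 27608 = \left(-12808 - 1153550\right) + 27608 = -1166358 + 27608 = -1138750$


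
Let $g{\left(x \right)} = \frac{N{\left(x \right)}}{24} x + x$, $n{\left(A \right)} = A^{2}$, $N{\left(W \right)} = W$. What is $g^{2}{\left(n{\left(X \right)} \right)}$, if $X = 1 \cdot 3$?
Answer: $\frac{9801}{64} \approx 153.14$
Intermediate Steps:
$X = 3$
$g{\left(x \right)} = x + \frac{x^{2}}{24}$ ($g{\left(x \right)} = \frac{x}{24} x + x = \frac{x^{2}}{24} + x = x + \frac{x^{2}}{24}$)
$g^{2}{\left(n{\left(X \right)} \right)} = \left(\frac{3^{2} \left(24 + 3^{2}\right)}{24}\right)^{2} = \left(\frac{1}{24} \cdot 9 \left(24 + 9\right)\right)^{2} = \left(\frac{1}{24} \cdot 9 \cdot 33\right)^{2} = \left(\frac{99}{8}\right)^{2} = \frac{9801}{64}$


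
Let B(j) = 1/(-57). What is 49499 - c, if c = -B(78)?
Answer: 2821442/57 ≈ 49499.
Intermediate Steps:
B(j) = -1/57
c = 1/57 (c = -1*(-1/57) = 1/57 ≈ 0.017544)
49499 - c = 49499 - 1*1/57 = 49499 - 1/57 = 2821442/57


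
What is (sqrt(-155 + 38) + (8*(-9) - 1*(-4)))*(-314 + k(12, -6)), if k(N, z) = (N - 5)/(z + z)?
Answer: 64175/3 - 3775*I*sqrt(13)/4 ≈ 21392.0 - 3402.7*I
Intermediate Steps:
k(N, z) = (-5 + N)/(2*z) (k(N, z) = (-5 + N)/((2*z)) = (-5 + N)*(1/(2*z)) = (-5 + N)/(2*z))
(sqrt(-155 + 38) + (8*(-9) - 1*(-4)))*(-314 + k(12, -6)) = (sqrt(-155 + 38) + (8*(-9) - 1*(-4)))*(-314 + (1/2)*(-5 + 12)/(-6)) = (sqrt(-117) + (-72 + 4))*(-314 + (1/2)*(-1/6)*7) = (3*I*sqrt(13) - 68)*(-314 - 7/12) = (-68 + 3*I*sqrt(13))*(-3775/12) = 64175/3 - 3775*I*sqrt(13)/4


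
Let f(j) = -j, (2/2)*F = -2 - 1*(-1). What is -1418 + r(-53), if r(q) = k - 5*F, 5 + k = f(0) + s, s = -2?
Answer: -1420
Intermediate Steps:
F = -1 (F = -2 - 1*(-1) = -2 + 1 = -1)
k = -7 (k = -5 + (-1*0 - 2) = -5 + (0 - 2) = -5 - 2 = -7)
r(q) = -2 (r(q) = -7 - 5*(-1) = -7 + 5 = -2)
-1418 + r(-53) = -1418 - 2 = -1420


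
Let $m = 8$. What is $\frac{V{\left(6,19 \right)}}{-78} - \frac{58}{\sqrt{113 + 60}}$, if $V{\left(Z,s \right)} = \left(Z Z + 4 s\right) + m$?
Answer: $- \frac{20}{13} - \frac{58 \sqrt{173}}{173} \approx -5.9481$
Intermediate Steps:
$V{\left(Z,s \right)} = 8 + Z^{2} + 4 s$ ($V{\left(Z,s \right)} = \left(Z Z + 4 s\right) + 8 = \left(Z^{2} + 4 s\right) + 8 = 8 + Z^{2} + 4 s$)
$\frac{V{\left(6,19 \right)}}{-78} - \frac{58}{\sqrt{113 + 60}} = \frac{8 + 6^{2} + 4 \cdot 19}{-78} - \frac{58}{\sqrt{113 + 60}} = \left(8 + 36 + 76\right) \left(- \frac{1}{78}\right) - \frac{58}{\sqrt{173}} = 120 \left(- \frac{1}{78}\right) - 58 \frac{\sqrt{173}}{173} = - \frac{20}{13} - \frac{58 \sqrt{173}}{173}$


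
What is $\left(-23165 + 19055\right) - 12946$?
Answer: $-17056$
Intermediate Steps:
$\left(-23165 + 19055\right) - 12946 = -4110 - 12946 = -17056$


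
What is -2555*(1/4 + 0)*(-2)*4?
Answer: 5110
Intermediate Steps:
-2555*(1/4 + 0)*(-2)*4 = -2555*(¼ + 0)*(-2)*4 = -2555*(¼)*(-2)*4 = -(-2555)*4/2 = -2555*(-2) = 5110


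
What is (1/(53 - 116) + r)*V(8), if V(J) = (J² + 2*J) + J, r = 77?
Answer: 426800/63 ≈ 6774.6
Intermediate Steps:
V(J) = J² + 3*J
(1/(53 - 116) + r)*V(8) = (1/(53 - 116) + 77)*(8*(3 + 8)) = (1/(-63) + 77)*(8*11) = (-1/63 + 77)*88 = (4850/63)*88 = 426800/63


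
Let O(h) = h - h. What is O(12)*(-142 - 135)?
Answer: 0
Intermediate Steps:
O(h) = 0
O(12)*(-142 - 135) = 0*(-142 - 135) = 0*(-277) = 0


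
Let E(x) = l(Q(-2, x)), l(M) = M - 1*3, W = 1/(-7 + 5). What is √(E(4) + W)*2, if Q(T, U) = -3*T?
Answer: √10 ≈ 3.1623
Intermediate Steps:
W = -½ (W = 1/(-2) = -½ ≈ -0.50000)
l(M) = -3 + M (l(M) = M - 3 = -3 + M)
E(x) = 3 (E(x) = -3 - 3*(-2) = -3 + 6 = 3)
√(E(4) + W)*2 = √(3 - ½)*2 = √(5/2)*2 = (√10/2)*2 = √10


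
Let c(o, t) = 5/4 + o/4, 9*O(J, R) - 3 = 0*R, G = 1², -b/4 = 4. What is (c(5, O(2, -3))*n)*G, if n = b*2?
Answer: -80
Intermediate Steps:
b = -16 (b = -4*4 = -16)
G = 1
O(J, R) = ⅓ (O(J, R) = ⅓ + (0*R)/9 = ⅓ + (⅑)*0 = ⅓ + 0 = ⅓)
c(o, t) = 5/4 + o/4 (c(o, t) = 5*(¼) + o*(¼) = 5/4 + o/4)
n = -32 (n = -16*2 = -32)
(c(5, O(2, -3))*n)*G = ((5/4 + (¼)*5)*(-32))*1 = ((5/4 + 5/4)*(-32))*1 = ((5/2)*(-32))*1 = -80*1 = -80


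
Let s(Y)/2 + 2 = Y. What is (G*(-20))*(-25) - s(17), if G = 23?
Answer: 11470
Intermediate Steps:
s(Y) = -4 + 2*Y
(G*(-20))*(-25) - s(17) = (23*(-20))*(-25) - (-4 + 2*17) = -460*(-25) - (-4 + 34) = 11500 - 1*30 = 11500 - 30 = 11470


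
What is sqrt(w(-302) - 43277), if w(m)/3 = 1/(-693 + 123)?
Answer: I*sqrt(1562299890)/190 ≈ 208.03*I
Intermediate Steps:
w(m) = -1/190 (w(m) = 3/(-693 + 123) = 3/(-570) = 3*(-1/570) = -1/190)
sqrt(w(-302) - 43277) = sqrt(-1/190 - 43277) = sqrt(-8222631/190) = I*sqrt(1562299890)/190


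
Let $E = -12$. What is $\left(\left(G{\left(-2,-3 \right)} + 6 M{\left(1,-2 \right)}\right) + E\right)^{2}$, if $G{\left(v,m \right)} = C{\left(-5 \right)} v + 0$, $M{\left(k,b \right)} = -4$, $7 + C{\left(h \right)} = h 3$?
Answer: $64$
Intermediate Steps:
$C{\left(h \right)} = -7 + 3 h$ ($C{\left(h \right)} = -7 + h 3 = -7 + 3 h$)
$G{\left(v,m \right)} = - 22 v$ ($G{\left(v,m \right)} = \left(-7 + 3 \left(-5\right)\right) v + 0 = \left(-7 - 15\right) v + 0 = - 22 v + 0 = - 22 v$)
$\left(\left(G{\left(-2,-3 \right)} + 6 M{\left(1,-2 \right)}\right) + E\right)^{2} = \left(\left(\left(-22\right) \left(-2\right) + 6 \left(-4\right)\right) - 12\right)^{2} = \left(\left(44 - 24\right) - 12\right)^{2} = \left(20 - 12\right)^{2} = 8^{2} = 64$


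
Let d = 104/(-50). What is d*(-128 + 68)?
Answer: 624/5 ≈ 124.80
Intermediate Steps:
d = -52/25 (d = 104*(-1/50) = -52/25 ≈ -2.0800)
d*(-128 + 68) = -52*(-128 + 68)/25 = -52/25*(-60) = 624/5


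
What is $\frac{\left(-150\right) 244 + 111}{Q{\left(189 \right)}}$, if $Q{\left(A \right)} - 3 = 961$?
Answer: $- \frac{36489}{964} \approx -37.852$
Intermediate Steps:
$Q{\left(A \right)} = 964$ ($Q{\left(A \right)} = 3 + 961 = 964$)
$\frac{\left(-150\right) 244 + 111}{Q{\left(189 \right)}} = \frac{\left(-150\right) 244 + 111}{964} = \left(-36600 + 111\right) \frac{1}{964} = \left(-36489\right) \frac{1}{964} = - \frac{36489}{964}$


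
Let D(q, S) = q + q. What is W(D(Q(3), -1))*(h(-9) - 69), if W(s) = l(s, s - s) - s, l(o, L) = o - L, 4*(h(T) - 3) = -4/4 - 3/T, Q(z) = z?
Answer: 0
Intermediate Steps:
D(q, S) = 2*q
h(T) = 11/4 - 3/(4*T) (h(T) = 3 + (-4/4 - 3/T)/4 = 3 + (-4*¼ - 3/T)/4 = 3 + (-1 - 3/T)/4 = 3 + (-¼ - 3/(4*T)) = 11/4 - 3/(4*T))
W(s) = 0 (W(s) = (s - (s - s)) - s = (s - 1*0) - s = (s + 0) - s = s - s = 0)
W(D(Q(3), -1))*(h(-9) - 69) = 0*((¼)*(-3 + 11*(-9))/(-9) - 69) = 0*((¼)*(-⅑)*(-3 - 99) - 69) = 0*((¼)*(-⅑)*(-102) - 69) = 0*(17/6 - 69) = 0*(-397/6) = 0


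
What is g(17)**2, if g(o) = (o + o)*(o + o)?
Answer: 1336336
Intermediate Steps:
g(o) = 4*o**2 (g(o) = (2*o)*(2*o) = 4*o**2)
g(17)**2 = (4*17**2)**2 = (4*289)**2 = 1156**2 = 1336336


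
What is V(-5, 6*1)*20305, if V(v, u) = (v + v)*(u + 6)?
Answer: -2436600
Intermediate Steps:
V(v, u) = 2*v*(6 + u) (V(v, u) = (2*v)*(6 + u) = 2*v*(6 + u))
V(-5, 6*1)*20305 = (2*(-5)*(6 + 6*1))*20305 = (2*(-5)*(6 + 6))*20305 = (2*(-5)*12)*20305 = -120*20305 = -2436600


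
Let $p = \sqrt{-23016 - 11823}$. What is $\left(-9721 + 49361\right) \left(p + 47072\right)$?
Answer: $1865934080 + 832440 i \sqrt{79} \approx 1.8659 \cdot 10^{9} + 7.3989 \cdot 10^{6} i$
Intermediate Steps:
$p = 21 i \sqrt{79}$ ($p = \sqrt{-34839} = 21 i \sqrt{79} \approx 186.65 i$)
$\left(-9721 + 49361\right) \left(p + 47072\right) = \left(-9721 + 49361\right) \left(21 i \sqrt{79} + 47072\right) = 39640 \left(47072 + 21 i \sqrt{79}\right) = 1865934080 + 832440 i \sqrt{79}$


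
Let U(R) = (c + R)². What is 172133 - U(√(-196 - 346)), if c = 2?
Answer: 172671 - 4*I*√542 ≈ 1.7267e+5 - 93.124*I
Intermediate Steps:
U(R) = (2 + R)²
172133 - U(√(-196 - 346)) = 172133 - (2 + √(-196 - 346))² = 172133 - (2 + √(-542))² = 172133 - (2 + I*√542)²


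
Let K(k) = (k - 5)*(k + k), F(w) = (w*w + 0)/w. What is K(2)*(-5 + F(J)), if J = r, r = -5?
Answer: 120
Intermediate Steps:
J = -5
F(w) = w (F(w) = (w**2 + 0)/w = w**2/w = w)
K(k) = 2*k*(-5 + k) (K(k) = (-5 + k)*(2*k) = 2*k*(-5 + k))
K(2)*(-5 + F(J)) = (2*2*(-5 + 2))*(-5 - 5) = (2*2*(-3))*(-10) = -12*(-10) = 120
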